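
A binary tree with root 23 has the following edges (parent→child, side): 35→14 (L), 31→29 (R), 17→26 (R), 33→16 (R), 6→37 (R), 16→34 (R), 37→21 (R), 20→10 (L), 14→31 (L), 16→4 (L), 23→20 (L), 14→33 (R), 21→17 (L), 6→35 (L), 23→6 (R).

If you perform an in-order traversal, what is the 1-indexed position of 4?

8

In-order visits the left subtree, then the node, then the right subtree.
At 23: go left to 20.
  At 20: go left to 10.
    10 is a leaf — visit 10.
  Visit 20.
  At 20: no right child.
Visit 23.
At 23: go right to 6.
  At 6: go left to 35.
    At 35: go left to 14.
      At 14: go left to 31.
        At 31: no left child.
        Visit 31.
        At 31: go right to 29.
          29 is a leaf — visit 29.
      Visit 14.
      At 14: go right to 33.
        At 33: no left child.
        Visit 33.
        At 33: go right to 16.
          At 16: go left to 4.
            4 is a leaf — visit 4.
          Visit 16.
          At 16: go right to 34.
            34 is a leaf — visit 34.
    Visit 35.
    At 35: no right child.
  Visit 6.
  At 6: go right to 37.
    At 37: no left child.
    Visit 37.
    At 37: go right to 21.
      At 21: go left to 17.
        At 17: no left child.
        Visit 17.
        At 17: go right to 26.
          26 is a leaf — visit 26.
      Visit 21.
      At 21: no right child.
Full in-order sequence: 10, 20, 23, 31, 29, 14, 33, 4, 16, 34, 35, 6, 37, 17, 26, 21.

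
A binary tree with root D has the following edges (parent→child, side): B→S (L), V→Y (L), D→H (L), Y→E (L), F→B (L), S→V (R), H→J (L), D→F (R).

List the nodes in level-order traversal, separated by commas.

D, H, F, J, B, S, V, Y, E

Level-order visits nodes level by level from the root, left to right within each level.
Level 0: D
Level 1: H, F
Level 2: J, B
Level 3: S
Level 4: V
Level 5: Y
Level 6: E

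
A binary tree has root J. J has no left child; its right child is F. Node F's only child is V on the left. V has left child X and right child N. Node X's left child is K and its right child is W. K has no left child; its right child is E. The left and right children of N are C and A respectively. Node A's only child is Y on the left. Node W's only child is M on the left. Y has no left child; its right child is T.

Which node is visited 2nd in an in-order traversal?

In-order visits the left subtree, then the node, then the right subtree.
At J: no left child.
Visit J.
At J: go right to F.
  At F: go left to V.
    At V: go left to X.
      At X: go left to K.
        At K: no left child.
        Visit K.
        At K: go right to E.
          E is a leaf — visit E.
      Visit X.
      At X: go right to W.
        At W: go left to M.
          M is a leaf — visit M.
        Visit W.
        At W: no right child.
    Visit V.
    At V: go right to N.
      At N: go left to C.
        C is a leaf — visit C.
      Visit N.
      At N: go right to A.
        At A: go left to Y.
          At Y: no left child.
          Visit Y.
          At Y: go right to T.
            T is a leaf — visit T.
        Visit A.
        At A: no right child.
  Visit F.
  At F: no right child.
Full in-order sequence: J, K, E, X, M, W, V, C, N, Y, T, A, F.

K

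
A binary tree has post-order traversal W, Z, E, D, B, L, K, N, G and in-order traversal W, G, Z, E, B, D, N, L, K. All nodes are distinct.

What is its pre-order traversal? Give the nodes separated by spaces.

The last element of post-order is the root; it splits in-order into left and right subtrees.
Root G: left subtree has 1 node {W}, right has 7 {Z, E, B, D, N, L, K}.
  Root N: left subtree has 4 nodes {Z, E, B, D}, right has 2 {L, K}.
    Root B: left subtree has 2 nodes {Z, E}, right has 1 {D}.
      Root E: left subtree has 1 node {Z}, right has 0 { }.
    Root K: left subtree has 1 node {L}, right has 0 { }.

G W N B E Z D K L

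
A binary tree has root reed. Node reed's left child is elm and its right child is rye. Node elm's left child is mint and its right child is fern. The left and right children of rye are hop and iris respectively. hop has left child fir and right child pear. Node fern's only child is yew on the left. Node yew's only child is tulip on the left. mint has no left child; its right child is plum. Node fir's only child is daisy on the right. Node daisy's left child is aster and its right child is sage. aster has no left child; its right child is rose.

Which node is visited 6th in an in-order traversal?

fern

In-order visits the left subtree, then the node, then the right subtree.
At reed: go left to elm.
  At elm: go left to mint.
    At mint: no left child.
    Visit mint.
    At mint: go right to plum.
      plum is a leaf — visit plum.
  Visit elm.
  At elm: go right to fern.
    At fern: go left to yew.
      At yew: go left to tulip.
        tulip is a leaf — visit tulip.
      Visit yew.
      At yew: no right child.
    Visit fern.
    At fern: no right child.
Visit reed.
At reed: go right to rye.
  At rye: go left to hop.
    At hop: go left to fir.
      At fir: no left child.
      Visit fir.
      At fir: go right to daisy.
        At daisy: go left to aster.
          At aster: no left child.
          Visit aster.
          At aster: go right to rose.
            rose is a leaf — visit rose.
        Visit daisy.
        At daisy: go right to sage.
          sage is a leaf — visit sage.
    Visit hop.
    At hop: go right to pear.
      pear is a leaf — visit pear.
  Visit rye.
  At rye: go right to iris.
    iris is a leaf — visit iris.
Full in-order sequence: mint, plum, elm, tulip, yew, fern, reed, fir, aster, rose, daisy, sage, hop, pear, rye, iris.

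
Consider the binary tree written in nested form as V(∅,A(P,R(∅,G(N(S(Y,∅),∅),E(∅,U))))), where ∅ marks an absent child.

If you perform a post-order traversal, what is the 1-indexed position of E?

Post-order visits the left subtree, then the right subtree, then the node.
At V: no left child.
At V: go right to A.
  At A: go left to P.
    P is a leaf — visit P.
  At A: go right to R.
    At R: no left child.
    At R: go right to G.
      At G: go left to N.
        At N: go left to S.
          At S: go left to Y.
            Y is a leaf — visit Y.
          At S: no right child.
          Visit S.
        At N: no right child.
        Visit N.
      At G: go right to E.
        At E: no left child.
        At E: go right to U.
          U is a leaf — visit U.
        Visit E.
      Visit G.
    Visit R.
  Visit A.
Visit V.
Full post-order sequence: P, Y, S, N, U, E, G, R, A, V.

6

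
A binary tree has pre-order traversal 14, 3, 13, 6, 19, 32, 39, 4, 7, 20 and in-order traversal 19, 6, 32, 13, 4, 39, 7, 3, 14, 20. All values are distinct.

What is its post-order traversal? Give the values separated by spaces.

19 32 6 4 7 39 13 3 20 14

The first element of pre-order is the root; it splits in-order into left and right subtrees.
Root 14: left subtree has 8 nodes {19, 6, 32, 13, 4, 39, 7, 3}, right has 1 {20}.
  Root 3: left subtree has 7 nodes {19, 6, 32, 13, 4, 39, 7}, right has 0 { }.
    Root 13: left subtree has 3 nodes {19, 6, 32}, right has 3 {4, 39, 7}.
      Root 6: left subtree has 1 node {19}, right has 1 {32}.
      Root 39: left subtree has 1 node {4}, right has 1 {7}.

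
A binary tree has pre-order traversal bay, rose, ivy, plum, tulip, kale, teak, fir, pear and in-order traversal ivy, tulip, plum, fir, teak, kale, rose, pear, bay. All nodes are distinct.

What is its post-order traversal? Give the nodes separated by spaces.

The first element of pre-order is the root; it splits in-order into left and right subtrees.
Root bay: left subtree has 8 nodes {ivy, tulip, plum, fir, teak, kale, rose, pear}, right has 0 { }.
  Root rose: left subtree has 6 nodes {ivy, tulip, plum, fir, teak, kale}, right has 1 {pear}.
    Root ivy: left subtree has 0 nodes { }, right has 5 {tulip, plum, fir, teak, kale}.
      Root plum: left subtree has 1 node {tulip}, right has 3 {fir, teak, kale}.
        Root kale: left subtree has 2 nodes {fir, teak}, right has 0 { }.
          Root teak: left subtree has 1 node {fir}, right has 0 { }.

tulip fir teak kale plum ivy pear rose bay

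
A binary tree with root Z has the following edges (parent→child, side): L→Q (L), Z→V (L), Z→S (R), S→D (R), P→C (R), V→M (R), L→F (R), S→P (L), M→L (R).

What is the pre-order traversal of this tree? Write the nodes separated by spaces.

Z V M L Q F S P C D

Pre-order visits the node, then its left subtree, then its right subtree.
Visit Z.
At Z: go left to V.
  Visit V.
  At V: no left child.
  At V: go right to M.
    Visit M.
    At M: no left child.
    At M: go right to L.
      Visit L.
      At L: go left to Q.
        Q is a leaf — visit Q.
      At L: go right to F.
        F is a leaf — visit F.
At Z: go right to S.
  Visit S.
  At S: go left to P.
    Visit P.
    At P: no left child.
    At P: go right to C.
      C is a leaf — visit C.
  At S: go right to D.
    D is a leaf — visit D.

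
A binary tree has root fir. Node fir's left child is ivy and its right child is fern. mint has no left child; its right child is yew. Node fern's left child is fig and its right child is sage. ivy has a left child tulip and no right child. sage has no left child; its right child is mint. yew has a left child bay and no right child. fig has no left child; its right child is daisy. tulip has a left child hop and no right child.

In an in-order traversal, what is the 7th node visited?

In-order visits the left subtree, then the node, then the right subtree.
At fir: go left to ivy.
  At ivy: go left to tulip.
    At tulip: go left to hop.
      hop is a leaf — visit hop.
    Visit tulip.
    At tulip: no right child.
  Visit ivy.
  At ivy: no right child.
Visit fir.
At fir: go right to fern.
  At fern: go left to fig.
    At fig: no left child.
    Visit fig.
    At fig: go right to daisy.
      daisy is a leaf — visit daisy.
  Visit fern.
  At fern: go right to sage.
    At sage: no left child.
    Visit sage.
    At sage: go right to mint.
      At mint: no left child.
      Visit mint.
      At mint: go right to yew.
        At yew: go left to bay.
          bay is a leaf — visit bay.
        Visit yew.
        At yew: no right child.
Full in-order sequence: hop, tulip, ivy, fir, fig, daisy, fern, sage, mint, bay, yew.

fern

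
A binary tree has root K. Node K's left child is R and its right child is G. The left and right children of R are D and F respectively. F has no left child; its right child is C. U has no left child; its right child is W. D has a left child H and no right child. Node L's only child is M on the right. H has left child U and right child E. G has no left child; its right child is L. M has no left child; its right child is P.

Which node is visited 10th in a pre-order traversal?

Pre-order visits the node, then its left subtree, then its right subtree.
Visit K.
At K: go left to R.
  Visit R.
  At R: go left to D.
    Visit D.
    At D: go left to H.
      Visit H.
      At H: go left to U.
        Visit U.
        At U: no left child.
        At U: go right to W.
          W is a leaf — visit W.
      At H: go right to E.
        E is a leaf — visit E.
    At D: no right child.
  At R: go right to F.
    Visit F.
    At F: no left child.
    At F: go right to C.
      C is a leaf — visit C.
At K: go right to G.
  Visit G.
  At G: no left child.
  At G: go right to L.
    Visit L.
    At L: no left child.
    At L: go right to M.
      Visit M.
      At M: no left child.
      At M: go right to P.
        P is a leaf — visit P.
Full pre-order sequence: K, R, D, H, U, W, E, F, C, G, L, M, P.

G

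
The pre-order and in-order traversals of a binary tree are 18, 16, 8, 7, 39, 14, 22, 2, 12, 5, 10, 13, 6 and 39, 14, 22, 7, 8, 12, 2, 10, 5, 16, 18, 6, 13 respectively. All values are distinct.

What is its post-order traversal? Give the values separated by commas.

The first element of pre-order is the root; it splits in-order into left and right subtrees.
Root 18: left subtree has 10 nodes {39, 14, 22, 7, 8, 12, 2, 10, 5, 16}, right has 2 {6, 13}.
  Root 16: left subtree has 9 nodes {39, 14, 22, 7, 8, 12, 2, 10, 5}, right has 0 { }.
    Root 8: left subtree has 4 nodes {39, 14, 22, 7}, right has 4 {12, 2, 10, 5}.
      Root 7: left subtree has 3 nodes {39, 14, 22}, right has 0 { }.
        Root 39: left subtree has 0 nodes { }, right has 2 {14, 22}.
          Root 14: left subtree has 0 nodes { }, right has 1 {22}.
      Root 2: left subtree has 1 node {12}, right has 2 {10, 5}.
        Root 5: left subtree has 1 node {10}, right has 0 { }.
  Root 13: left subtree has 1 node {6}, right has 0 { }.

22, 14, 39, 7, 12, 10, 5, 2, 8, 16, 6, 13, 18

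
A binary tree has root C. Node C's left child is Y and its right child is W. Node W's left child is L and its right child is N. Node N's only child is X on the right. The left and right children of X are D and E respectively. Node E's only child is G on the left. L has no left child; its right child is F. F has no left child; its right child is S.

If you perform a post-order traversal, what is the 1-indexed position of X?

Post-order visits the left subtree, then the right subtree, then the node.
At C: go left to Y.
  Y is a leaf — visit Y.
At C: go right to W.
  At W: go left to L.
    At L: no left child.
    At L: go right to F.
      At F: no left child.
      At F: go right to S.
        S is a leaf — visit S.
      Visit F.
    Visit L.
  At W: go right to N.
    At N: no left child.
    At N: go right to X.
      At X: go left to D.
        D is a leaf — visit D.
      At X: go right to E.
        At E: go left to G.
          G is a leaf — visit G.
        At E: no right child.
        Visit E.
      Visit X.
    Visit N.
  Visit W.
Visit C.
Full post-order sequence: Y, S, F, L, D, G, E, X, N, W, C.

8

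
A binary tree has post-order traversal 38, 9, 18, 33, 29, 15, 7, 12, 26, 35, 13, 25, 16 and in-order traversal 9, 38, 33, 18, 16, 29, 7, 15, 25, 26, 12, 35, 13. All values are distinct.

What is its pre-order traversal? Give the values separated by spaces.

16 33 9 38 18 25 7 29 15 13 35 26 12

The last element of post-order is the root; it splits in-order into left and right subtrees.
Root 16: left subtree has 4 nodes {9, 38, 33, 18}, right has 8 {29, 7, 15, 25, 26, 12, 35, 13}.
  Root 33: left subtree has 2 nodes {9, 38}, right has 1 {18}.
    Root 9: left subtree has 0 nodes { }, right has 1 {38}.
  Root 25: left subtree has 3 nodes {29, 7, 15}, right has 4 {26, 12, 35, 13}.
    Root 7: left subtree has 1 node {29}, right has 1 {15}.
    Root 13: left subtree has 3 nodes {26, 12, 35}, right has 0 { }.
      Root 35: left subtree has 2 nodes {26, 12}, right has 0 { }.
        Root 26: left subtree has 0 nodes { }, right has 1 {12}.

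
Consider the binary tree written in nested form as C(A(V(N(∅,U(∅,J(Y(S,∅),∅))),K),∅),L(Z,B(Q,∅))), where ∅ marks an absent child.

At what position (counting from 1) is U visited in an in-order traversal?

2

In-order visits the left subtree, then the node, then the right subtree.
At C: go left to A.
  At A: go left to V.
    At V: go left to N.
      At N: no left child.
      Visit N.
      At N: go right to U.
        At U: no left child.
        Visit U.
        At U: go right to J.
          At J: go left to Y.
            At Y: go left to S.
              S is a leaf — visit S.
            Visit Y.
            At Y: no right child.
          Visit J.
          At J: no right child.
    Visit V.
    At V: go right to K.
      K is a leaf — visit K.
  Visit A.
  At A: no right child.
Visit C.
At C: go right to L.
  At L: go left to Z.
    Z is a leaf — visit Z.
  Visit L.
  At L: go right to B.
    At B: go left to Q.
      Q is a leaf — visit Q.
    Visit B.
    At B: no right child.
Full in-order sequence: N, U, S, Y, J, V, K, A, C, Z, L, Q, B.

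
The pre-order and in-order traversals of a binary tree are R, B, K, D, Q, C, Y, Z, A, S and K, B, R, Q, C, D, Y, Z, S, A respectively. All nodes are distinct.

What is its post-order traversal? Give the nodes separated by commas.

K, B, C, Q, S, A, Z, Y, D, R

The first element of pre-order is the root; it splits in-order into left and right subtrees.
Root R: left subtree has 2 nodes {K, B}, right has 7 {Q, C, D, Y, Z, S, A}.
  Root B: left subtree has 1 node {K}, right has 0 { }.
  Root D: left subtree has 2 nodes {Q, C}, right has 4 {Y, Z, S, A}.
    Root Q: left subtree has 0 nodes { }, right has 1 {C}.
    Root Y: left subtree has 0 nodes { }, right has 3 {Z, S, A}.
      Root Z: left subtree has 0 nodes { }, right has 2 {S, A}.
        Root A: left subtree has 1 node {S}, right has 0 { }.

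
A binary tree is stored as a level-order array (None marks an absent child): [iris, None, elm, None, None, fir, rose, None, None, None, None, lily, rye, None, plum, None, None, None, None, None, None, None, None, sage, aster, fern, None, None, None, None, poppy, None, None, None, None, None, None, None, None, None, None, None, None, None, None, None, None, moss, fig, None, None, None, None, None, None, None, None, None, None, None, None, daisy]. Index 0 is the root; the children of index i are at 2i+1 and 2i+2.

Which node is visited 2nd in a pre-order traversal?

Pre-order visits the node, then its left subtree, then its right subtree.
Visit iris.
At iris: no left child.
At iris: go right to elm.
  Visit elm.
  At elm: go left to fir.
    Visit fir.
    At fir: go left to lily.
      Visit lily.
      At lily: go left to sage.
        Visit sage.
        At sage: go left to moss.
          moss is a leaf — visit moss.
        At sage: go right to fig.
          fig is a leaf — visit fig.
      At lily: go right to aster.
        aster is a leaf — visit aster.
    At fir: go right to rye.
      Visit rye.
      At rye: go left to fern.
        fern is a leaf — visit fern.
      At rye: no right child.
  At elm: go right to rose.
    Visit rose.
    At rose: no left child.
    At rose: go right to plum.
      Visit plum.
      At plum: no left child.
      At plum: go right to poppy.
        Visit poppy.
        At poppy: go left to daisy.
          daisy is a leaf — visit daisy.
        At poppy: no right child.
Full pre-order sequence: iris, elm, fir, lily, sage, moss, fig, aster, rye, fern, rose, plum, poppy, daisy.

elm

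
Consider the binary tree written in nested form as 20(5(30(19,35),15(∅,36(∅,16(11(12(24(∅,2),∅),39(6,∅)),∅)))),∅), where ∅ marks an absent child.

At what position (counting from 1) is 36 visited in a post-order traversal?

Post-order visits the left subtree, then the right subtree, then the node.
At 20: go left to 5.
  At 5: go left to 30.
    At 30: go left to 19.
      19 is a leaf — visit 19.
    At 30: go right to 35.
      35 is a leaf — visit 35.
    Visit 30.
  At 5: go right to 15.
    At 15: no left child.
    At 15: go right to 36.
      At 36: no left child.
      At 36: go right to 16.
        At 16: go left to 11.
          At 11: go left to 12.
            At 12: go left to 24.
              At 24: no left child.
              At 24: go right to 2.
                2 is a leaf — visit 2.
              Visit 24.
            At 12: no right child.
            Visit 12.
          At 11: go right to 39.
            At 39: go left to 6.
              6 is a leaf — visit 6.
            At 39: no right child.
            Visit 39.
          Visit 11.
        At 16: no right child.
        Visit 16.
      Visit 36.
    Visit 15.
  Visit 5.
At 20: no right child.
Visit 20.
Full post-order sequence: 19, 35, 30, 2, 24, 12, 6, 39, 11, 16, 36, 15, 5, 20.

11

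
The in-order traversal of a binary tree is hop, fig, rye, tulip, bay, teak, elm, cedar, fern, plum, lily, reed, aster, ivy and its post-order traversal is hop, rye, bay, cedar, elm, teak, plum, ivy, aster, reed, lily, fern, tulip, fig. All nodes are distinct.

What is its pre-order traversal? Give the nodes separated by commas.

The last element of post-order is the root; it splits in-order into left and right subtrees.
Root fig: left subtree has 1 node {hop}, right has 12 {rye, tulip, bay, teak, elm, cedar, fern, plum, lily, reed, aster, ivy}.
  Root tulip: left subtree has 1 node {rye}, right has 10 {bay, teak, elm, cedar, fern, plum, lily, reed, aster, ivy}.
    Root fern: left subtree has 4 nodes {bay, teak, elm, cedar}, right has 5 {plum, lily, reed, aster, ivy}.
      Root teak: left subtree has 1 node {bay}, right has 2 {elm, cedar}.
        Root elm: left subtree has 0 nodes { }, right has 1 {cedar}.
      Root lily: left subtree has 1 node {plum}, right has 3 {reed, aster, ivy}.
        Root reed: left subtree has 0 nodes { }, right has 2 {aster, ivy}.
          Root aster: left subtree has 0 nodes { }, right has 1 {ivy}.

fig, hop, tulip, rye, fern, teak, bay, elm, cedar, lily, plum, reed, aster, ivy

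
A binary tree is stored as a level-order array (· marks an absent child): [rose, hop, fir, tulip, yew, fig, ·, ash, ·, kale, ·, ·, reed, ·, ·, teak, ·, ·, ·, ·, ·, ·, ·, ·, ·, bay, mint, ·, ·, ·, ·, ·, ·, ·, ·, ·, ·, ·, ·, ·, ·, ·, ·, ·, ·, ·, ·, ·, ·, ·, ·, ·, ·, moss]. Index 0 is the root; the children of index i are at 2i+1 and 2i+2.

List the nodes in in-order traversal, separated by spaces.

In-order visits the left subtree, then the node, then the right subtree.
At rose: go left to hop.
  At hop: go left to tulip.
    At tulip: go left to ash.
      At ash: go left to teak.
        teak is a leaf — visit teak.
      Visit ash.
      At ash: no right child.
    Visit tulip.
    At tulip: no right child.
  Visit hop.
  At hop: go right to yew.
    At yew: go left to kale.
      kale is a leaf — visit kale.
    Visit yew.
    At yew: no right child.
Visit rose.
At rose: go right to fir.
  At fir: go left to fig.
    At fig: no left child.
    Visit fig.
    At fig: go right to reed.
      At reed: go left to bay.
        bay is a leaf — visit bay.
      Visit reed.
      At reed: go right to mint.
        At mint: go left to moss.
          moss is a leaf — visit moss.
        Visit mint.
        At mint: no right child.
  Visit fir.
  At fir: no right child.

teak ash tulip hop kale yew rose fig bay reed moss mint fir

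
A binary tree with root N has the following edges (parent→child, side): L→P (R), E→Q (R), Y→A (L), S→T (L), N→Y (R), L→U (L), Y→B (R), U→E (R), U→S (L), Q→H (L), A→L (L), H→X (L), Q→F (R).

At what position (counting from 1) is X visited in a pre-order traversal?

11

Pre-order visits the node, then its left subtree, then its right subtree.
Visit N.
At N: no left child.
At N: go right to Y.
  Visit Y.
  At Y: go left to A.
    Visit A.
    At A: go left to L.
      Visit L.
      At L: go left to U.
        Visit U.
        At U: go left to S.
          Visit S.
          At S: go left to T.
            T is a leaf — visit T.
          At S: no right child.
        At U: go right to E.
          Visit E.
          At E: no left child.
          At E: go right to Q.
            Visit Q.
            At Q: go left to H.
              Visit H.
              At H: go left to X.
                X is a leaf — visit X.
              At H: no right child.
            At Q: go right to F.
              F is a leaf — visit F.
      At L: go right to P.
        P is a leaf — visit P.
    At A: no right child.
  At Y: go right to B.
    B is a leaf — visit B.
Full pre-order sequence: N, Y, A, L, U, S, T, E, Q, H, X, F, P, B.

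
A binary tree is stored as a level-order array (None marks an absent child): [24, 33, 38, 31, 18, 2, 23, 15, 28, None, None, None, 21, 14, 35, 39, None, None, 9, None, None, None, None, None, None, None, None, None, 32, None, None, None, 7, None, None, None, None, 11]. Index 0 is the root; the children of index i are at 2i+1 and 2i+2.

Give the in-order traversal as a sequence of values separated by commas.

In-order visits the left subtree, then the node, then the right subtree.
At 24: go left to 33.
  At 33: go left to 31.
    At 31: go left to 15.
      At 15: go left to 39.
        At 39: no left child.
        Visit 39.
        At 39: go right to 7.
          7 is a leaf — visit 7.
      Visit 15.
      At 15: no right child.
    Visit 31.
    At 31: go right to 28.
      At 28: no left child.
      Visit 28.
      At 28: go right to 9.
        At 9: go left to 11.
          11 is a leaf — visit 11.
        Visit 9.
        At 9: no right child.
  Visit 33.
  At 33: go right to 18.
    18 is a leaf — visit 18.
Visit 24.
At 24: go right to 38.
  At 38: go left to 2.
    At 2: no left child.
    Visit 2.
    At 2: go right to 21.
      21 is a leaf — visit 21.
  Visit 38.
  At 38: go right to 23.
    At 23: go left to 14.
      At 14: no left child.
      Visit 14.
      At 14: go right to 32.
        32 is a leaf — visit 32.
    Visit 23.
    At 23: go right to 35.
      35 is a leaf — visit 35.

39, 7, 15, 31, 28, 11, 9, 33, 18, 24, 2, 21, 38, 14, 32, 23, 35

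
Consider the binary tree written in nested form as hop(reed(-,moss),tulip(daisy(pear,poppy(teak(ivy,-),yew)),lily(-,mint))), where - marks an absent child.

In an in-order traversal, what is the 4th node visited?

pear

In-order visits the left subtree, then the node, then the right subtree.
At hop: go left to reed.
  At reed: no left child.
  Visit reed.
  At reed: go right to moss.
    moss is a leaf — visit moss.
Visit hop.
At hop: go right to tulip.
  At tulip: go left to daisy.
    At daisy: go left to pear.
      pear is a leaf — visit pear.
    Visit daisy.
    At daisy: go right to poppy.
      At poppy: go left to teak.
        At teak: go left to ivy.
          ivy is a leaf — visit ivy.
        Visit teak.
        At teak: no right child.
      Visit poppy.
      At poppy: go right to yew.
        yew is a leaf — visit yew.
  Visit tulip.
  At tulip: go right to lily.
    At lily: no left child.
    Visit lily.
    At lily: go right to mint.
      mint is a leaf — visit mint.
Full in-order sequence: reed, moss, hop, pear, daisy, ivy, teak, poppy, yew, tulip, lily, mint.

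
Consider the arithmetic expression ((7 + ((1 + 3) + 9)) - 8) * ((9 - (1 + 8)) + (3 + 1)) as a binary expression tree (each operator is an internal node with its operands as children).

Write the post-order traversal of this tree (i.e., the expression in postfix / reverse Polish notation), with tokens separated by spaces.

Post-order on an expression tree gives postfix notation: for each operator, emit left operand, right operand, then the operator.

7 1 3 + 9 + + 8 - 9 1 8 + - 3 1 + + *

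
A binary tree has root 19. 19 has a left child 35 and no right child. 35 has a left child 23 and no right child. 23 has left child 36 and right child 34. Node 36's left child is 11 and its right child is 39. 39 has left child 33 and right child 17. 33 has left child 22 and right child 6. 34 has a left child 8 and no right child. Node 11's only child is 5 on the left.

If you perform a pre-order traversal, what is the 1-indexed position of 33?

Pre-order visits the node, then its left subtree, then its right subtree.
Visit 19.
At 19: go left to 35.
  Visit 35.
  At 35: go left to 23.
    Visit 23.
    At 23: go left to 36.
      Visit 36.
      At 36: go left to 11.
        Visit 11.
        At 11: go left to 5.
          5 is a leaf — visit 5.
        At 11: no right child.
      At 36: go right to 39.
        Visit 39.
        At 39: go left to 33.
          Visit 33.
          At 33: go left to 22.
            22 is a leaf — visit 22.
          At 33: go right to 6.
            6 is a leaf — visit 6.
        At 39: go right to 17.
          17 is a leaf — visit 17.
    At 23: go right to 34.
      Visit 34.
      At 34: go left to 8.
        8 is a leaf — visit 8.
      At 34: no right child.
  At 35: no right child.
At 19: no right child.
Full pre-order sequence: 19, 35, 23, 36, 11, 5, 39, 33, 22, 6, 17, 34, 8.

8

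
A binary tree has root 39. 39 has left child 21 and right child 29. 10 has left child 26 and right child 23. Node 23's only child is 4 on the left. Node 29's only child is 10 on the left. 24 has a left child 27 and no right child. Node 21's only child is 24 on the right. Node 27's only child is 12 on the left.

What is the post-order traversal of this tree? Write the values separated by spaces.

Post-order visits the left subtree, then the right subtree, then the node.
At 39: go left to 21.
  At 21: no left child.
  At 21: go right to 24.
    At 24: go left to 27.
      At 27: go left to 12.
        12 is a leaf — visit 12.
      At 27: no right child.
      Visit 27.
    At 24: no right child.
    Visit 24.
  Visit 21.
At 39: go right to 29.
  At 29: go left to 10.
    At 10: go left to 26.
      26 is a leaf — visit 26.
    At 10: go right to 23.
      At 23: go left to 4.
        4 is a leaf — visit 4.
      At 23: no right child.
      Visit 23.
    Visit 10.
  At 29: no right child.
  Visit 29.
Visit 39.

12 27 24 21 26 4 23 10 29 39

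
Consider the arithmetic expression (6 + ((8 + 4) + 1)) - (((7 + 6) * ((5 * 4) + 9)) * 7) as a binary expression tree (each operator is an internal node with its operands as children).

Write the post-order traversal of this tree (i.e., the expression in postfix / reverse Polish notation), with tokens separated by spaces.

Post-order on an expression tree gives postfix notation: for each operator, emit left operand, right operand, then the operator.

6 8 4 + 1 + + 7 6 + 5 4 * 9 + * 7 * -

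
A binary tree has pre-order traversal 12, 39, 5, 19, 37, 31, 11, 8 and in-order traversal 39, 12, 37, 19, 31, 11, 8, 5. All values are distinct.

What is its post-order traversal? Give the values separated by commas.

The first element of pre-order is the root; it splits in-order into left and right subtrees.
Root 12: left subtree has 1 node {39}, right has 6 {37, 19, 31, 11, 8, 5}.
  Root 5: left subtree has 5 nodes {37, 19, 31, 11, 8}, right has 0 { }.
    Root 19: left subtree has 1 node {37}, right has 3 {31, 11, 8}.
      Root 31: left subtree has 0 nodes { }, right has 2 {11, 8}.
        Root 11: left subtree has 0 nodes { }, right has 1 {8}.

39, 37, 8, 11, 31, 19, 5, 12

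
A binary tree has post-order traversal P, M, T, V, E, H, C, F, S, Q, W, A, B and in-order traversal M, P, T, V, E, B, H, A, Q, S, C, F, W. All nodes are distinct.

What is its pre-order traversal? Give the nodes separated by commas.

B, E, V, T, M, P, A, H, W, Q, S, F, C

The last element of post-order is the root; it splits in-order into left and right subtrees.
Root B: left subtree has 5 nodes {M, P, T, V, E}, right has 7 {H, A, Q, S, C, F, W}.
  Root E: left subtree has 4 nodes {M, P, T, V}, right has 0 { }.
    Root V: left subtree has 3 nodes {M, P, T}, right has 0 { }.
      Root T: left subtree has 2 nodes {M, P}, right has 0 { }.
        Root M: left subtree has 0 nodes { }, right has 1 {P}.
  Root A: left subtree has 1 node {H}, right has 5 {Q, S, C, F, W}.
    Root W: left subtree has 4 nodes {Q, S, C, F}, right has 0 { }.
      Root Q: left subtree has 0 nodes { }, right has 3 {S, C, F}.
        Root S: left subtree has 0 nodes { }, right has 2 {C, F}.
          Root F: left subtree has 1 node {C}, right has 0 { }.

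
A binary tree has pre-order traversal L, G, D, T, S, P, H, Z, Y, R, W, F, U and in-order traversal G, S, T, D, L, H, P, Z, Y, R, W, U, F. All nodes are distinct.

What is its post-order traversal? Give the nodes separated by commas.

The first element of pre-order is the root; it splits in-order into left and right subtrees.
Root L: left subtree has 4 nodes {G, S, T, D}, right has 8 {H, P, Z, Y, R, W, U, F}.
  Root G: left subtree has 0 nodes { }, right has 3 {S, T, D}.
    Root D: left subtree has 2 nodes {S, T}, right has 0 { }.
      Root T: left subtree has 1 node {S}, right has 0 { }.
  Root P: left subtree has 1 node {H}, right has 6 {Z, Y, R, W, U, F}.
    Root Z: left subtree has 0 nodes { }, right has 5 {Y, R, W, U, F}.
      Root Y: left subtree has 0 nodes { }, right has 4 {R, W, U, F}.
        Root R: left subtree has 0 nodes { }, right has 3 {W, U, F}.
          Root W: left subtree has 0 nodes { }, right has 2 {U, F}.
            Root F: left subtree has 1 node {U}, right has 0 { }.

S, T, D, G, H, U, F, W, R, Y, Z, P, L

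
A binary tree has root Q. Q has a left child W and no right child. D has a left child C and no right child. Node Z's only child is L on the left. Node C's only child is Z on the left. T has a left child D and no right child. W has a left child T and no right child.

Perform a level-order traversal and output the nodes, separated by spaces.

Q W T D C Z L

Level-order visits nodes level by level from the root, left to right within each level.
Level 0: Q
Level 1: W
Level 2: T
Level 3: D
Level 4: C
Level 5: Z
Level 6: L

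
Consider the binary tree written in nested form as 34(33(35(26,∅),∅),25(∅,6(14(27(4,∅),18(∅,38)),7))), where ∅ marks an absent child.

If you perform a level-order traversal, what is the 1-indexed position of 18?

10

Level-order visits nodes level by level from the root, left to right within each level.
Level 0: 34
Level 1: 33, 25
Level 2: 35, 6
Level 3: 26, 14, 7
Level 4: 27, 18
Level 5: 4, 38
Full level-order sequence: 34, 33, 25, 35, 6, 26, 14, 7, 27, 18, 4, 38.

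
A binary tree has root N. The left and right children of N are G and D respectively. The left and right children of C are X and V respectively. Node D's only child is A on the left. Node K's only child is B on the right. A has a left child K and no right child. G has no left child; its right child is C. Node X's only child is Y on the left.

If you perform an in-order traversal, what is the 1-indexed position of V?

5

In-order visits the left subtree, then the node, then the right subtree.
At N: go left to G.
  At G: no left child.
  Visit G.
  At G: go right to C.
    At C: go left to X.
      At X: go left to Y.
        Y is a leaf — visit Y.
      Visit X.
      At X: no right child.
    Visit C.
    At C: go right to V.
      V is a leaf — visit V.
Visit N.
At N: go right to D.
  At D: go left to A.
    At A: go left to K.
      At K: no left child.
      Visit K.
      At K: go right to B.
        B is a leaf — visit B.
    Visit A.
    At A: no right child.
  Visit D.
  At D: no right child.
Full in-order sequence: G, Y, X, C, V, N, K, B, A, D.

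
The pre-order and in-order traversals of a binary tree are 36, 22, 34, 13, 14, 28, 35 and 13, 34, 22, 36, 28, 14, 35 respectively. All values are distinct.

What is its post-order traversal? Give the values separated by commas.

13, 34, 22, 28, 35, 14, 36

The first element of pre-order is the root; it splits in-order into left and right subtrees.
Root 36: left subtree has 3 nodes {13, 34, 22}, right has 3 {28, 14, 35}.
  Root 22: left subtree has 2 nodes {13, 34}, right has 0 { }.
    Root 34: left subtree has 1 node {13}, right has 0 { }.
  Root 14: left subtree has 1 node {28}, right has 1 {35}.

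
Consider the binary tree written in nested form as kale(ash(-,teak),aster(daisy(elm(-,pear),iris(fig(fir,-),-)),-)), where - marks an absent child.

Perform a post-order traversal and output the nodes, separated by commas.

Post-order visits the left subtree, then the right subtree, then the node.
At kale: go left to ash.
  At ash: no left child.
  At ash: go right to teak.
    teak is a leaf — visit teak.
  Visit ash.
At kale: go right to aster.
  At aster: go left to daisy.
    At daisy: go left to elm.
      At elm: no left child.
      At elm: go right to pear.
        pear is a leaf — visit pear.
      Visit elm.
    At daisy: go right to iris.
      At iris: go left to fig.
        At fig: go left to fir.
          fir is a leaf — visit fir.
        At fig: no right child.
        Visit fig.
      At iris: no right child.
      Visit iris.
    Visit daisy.
  At aster: no right child.
  Visit aster.
Visit kale.

teak, ash, pear, elm, fir, fig, iris, daisy, aster, kale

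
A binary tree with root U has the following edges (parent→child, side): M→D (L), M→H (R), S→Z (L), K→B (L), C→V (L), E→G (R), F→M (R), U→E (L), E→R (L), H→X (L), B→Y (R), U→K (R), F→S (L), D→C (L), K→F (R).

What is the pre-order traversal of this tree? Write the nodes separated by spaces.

U E R G K B Y F S Z M D C V H X

Pre-order visits the node, then its left subtree, then its right subtree.
Visit U.
At U: go left to E.
  Visit E.
  At E: go left to R.
    R is a leaf — visit R.
  At E: go right to G.
    G is a leaf — visit G.
At U: go right to K.
  Visit K.
  At K: go left to B.
    Visit B.
    At B: no left child.
    At B: go right to Y.
      Y is a leaf — visit Y.
  At K: go right to F.
    Visit F.
    At F: go left to S.
      Visit S.
      At S: go left to Z.
        Z is a leaf — visit Z.
      At S: no right child.
    At F: go right to M.
      Visit M.
      At M: go left to D.
        Visit D.
        At D: go left to C.
          Visit C.
          At C: go left to V.
            V is a leaf — visit V.
          At C: no right child.
        At D: no right child.
      At M: go right to H.
        Visit H.
        At H: go left to X.
          X is a leaf — visit X.
        At H: no right child.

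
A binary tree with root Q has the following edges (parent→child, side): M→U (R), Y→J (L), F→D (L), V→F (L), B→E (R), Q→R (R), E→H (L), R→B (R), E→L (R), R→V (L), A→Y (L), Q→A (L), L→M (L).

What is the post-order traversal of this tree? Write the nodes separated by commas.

Post-order visits the left subtree, then the right subtree, then the node.
At Q: go left to A.
  At A: go left to Y.
    At Y: go left to J.
      J is a leaf — visit J.
    At Y: no right child.
    Visit Y.
  At A: no right child.
  Visit A.
At Q: go right to R.
  At R: go left to V.
    At V: go left to F.
      At F: go left to D.
        D is a leaf — visit D.
      At F: no right child.
      Visit F.
    At V: no right child.
    Visit V.
  At R: go right to B.
    At B: no left child.
    At B: go right to E.
      At E: go left to H.
        H is a leaf — visit H.
      At E: go right to L.
        At L: go left to M.
          At M: no left child.
          At M: go right to U.
            U is a leaf — visit U.
          Visit M.
        At L: no right child.
        Visit L.
      Visit E.
    Visit B.
  Visit R.
Visit Q.

J, Y, A, D, F, V, H, U, M, L, E, B, R, Q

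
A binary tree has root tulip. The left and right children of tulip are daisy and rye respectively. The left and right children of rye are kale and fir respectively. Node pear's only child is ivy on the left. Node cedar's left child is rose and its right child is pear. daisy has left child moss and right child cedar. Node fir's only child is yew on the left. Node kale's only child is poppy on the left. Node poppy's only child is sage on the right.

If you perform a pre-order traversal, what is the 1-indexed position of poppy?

Pre-order visits the node, then its left subtree, then its right subtree.
Visit tulip.
At tulip: go left to daisy.
  Visit daisy.
  At daisy: go left to moss.
    moss is a leaf — visit moss.
  At daisy: go right to cedar.
    Visit cedar.
    At cedar: go left to rose.
      rose is a leaf — visit rose.
    At cedar: go right to pear.
      Visit pear.
      At pear: go left to ivy.
        ivy is a leaf — visit ivy.
      At pear: no right child.
At tulip: go right to rye.
  Visit rye.
  At rye: go left to kale.
    Visit kale.
    At kale: go left to poppy.
      Visit poppy.
      At poppy: no left child.
      At poppy: go right to sage.
        sage is a leaf — visit sage.
    At kale: no right child.
  At rye: go right to fir.
    Visit fir.
    At fir: go left to yew.
      yew is a leaf — visit yew.
    At fir: no right child.
Full pre-order sequence: tulip, daisy, moss, cedar, rose, pear, ivy, rye, kale, poppy, sage, fir, yew.

10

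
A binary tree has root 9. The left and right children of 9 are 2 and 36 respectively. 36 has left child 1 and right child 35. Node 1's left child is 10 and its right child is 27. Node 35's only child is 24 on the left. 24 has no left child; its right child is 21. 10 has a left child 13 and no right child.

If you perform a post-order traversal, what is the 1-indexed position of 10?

3

Post-order visits the left subtree, then the right subtree, then the node.
At 9: go left to 2.
  2 is a leaf — visit 2.
At 9: go right to 36.
  At 36: go left to 1.
    At 1: go left to 10.
      At 10: go left to 13.
        13 is a leaf — visit 13.
      At 10: no right child.
      Visit 10.
    At 1: go right to 27.
      27 is a leaf — visit 27.
    Visit 1.
  At 36: go right to 35.
    At 35: go left to 24.
      At 24: no left child.
      At 24: go right to 21.
        21 is a leaf — visit 21.
      Visit 24.
    At 35: no right child.
    Visit 35.
  Visit 36.
Visit 9.
Full post-order sequence: 2, 13, 10, 27, 1, 21, 24, 35, 36, 9.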